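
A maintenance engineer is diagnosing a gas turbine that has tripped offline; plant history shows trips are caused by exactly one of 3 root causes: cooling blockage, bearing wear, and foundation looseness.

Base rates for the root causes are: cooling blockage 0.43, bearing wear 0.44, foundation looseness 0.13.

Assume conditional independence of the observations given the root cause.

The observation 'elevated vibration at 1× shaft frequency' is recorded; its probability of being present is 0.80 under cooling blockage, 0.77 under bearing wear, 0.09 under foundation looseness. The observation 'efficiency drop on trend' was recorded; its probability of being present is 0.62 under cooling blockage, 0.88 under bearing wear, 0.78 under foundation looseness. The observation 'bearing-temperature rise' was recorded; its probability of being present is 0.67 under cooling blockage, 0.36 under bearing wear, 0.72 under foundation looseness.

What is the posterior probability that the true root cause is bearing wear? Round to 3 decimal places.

0.418

For each hypothesis, the unnormalized posterior weight is prior × product of the observation likelihoods:
  cooling blockage: 0.43 × 0.80 × 0.62 × 0.67 = 0.1429
  bearing wear: 0.44 × 0.77 × 0.88 × 0.36 = 0.10733
  foundation looseness: 0.13 × 0.09 × 0.78 × 0.72 = 0.0065707
The unnormalized weights sum to 0.2568.
P(bearing wear | evidence) = 0.10733 / 0.2568 ≈ 0.418.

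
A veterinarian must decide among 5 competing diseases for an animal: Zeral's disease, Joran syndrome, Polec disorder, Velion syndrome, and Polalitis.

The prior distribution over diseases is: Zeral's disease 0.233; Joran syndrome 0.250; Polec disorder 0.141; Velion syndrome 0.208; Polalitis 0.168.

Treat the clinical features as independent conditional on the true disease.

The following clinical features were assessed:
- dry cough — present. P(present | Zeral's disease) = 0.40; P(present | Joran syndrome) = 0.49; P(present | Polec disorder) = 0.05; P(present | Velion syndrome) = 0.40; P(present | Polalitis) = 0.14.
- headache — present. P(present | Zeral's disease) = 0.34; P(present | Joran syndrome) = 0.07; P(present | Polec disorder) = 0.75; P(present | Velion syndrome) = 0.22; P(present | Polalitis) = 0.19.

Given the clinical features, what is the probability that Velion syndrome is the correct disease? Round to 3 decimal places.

0.268

For each hypothesis, the unnormalized posterior weight is prior × product of the clinical feature likelihoods:
  Zeral's disease: 0.233 × 0.40 × 0.34 = 0.031688
  Joran syndrome: 0.250 × 0.49 × 0.07 = 0.008575
  Polec disorder: 0.141 × 0.05 × 0.75 = 0.0052875
  Velion syndrome: 0.208 × 0.40 × 0.22 = 0.018304
  Polalitis: 0.168 × 0.14 × 0.19 = 0.0044688
Normalizing constant Z = 0.031688 + 0.008575 + 0.0052875 + 0.018304 + 0.0044688 = 0.068323.
P(Velion syndrome | evidence) = 0.018304 / 0.068323 ≈ 0.268.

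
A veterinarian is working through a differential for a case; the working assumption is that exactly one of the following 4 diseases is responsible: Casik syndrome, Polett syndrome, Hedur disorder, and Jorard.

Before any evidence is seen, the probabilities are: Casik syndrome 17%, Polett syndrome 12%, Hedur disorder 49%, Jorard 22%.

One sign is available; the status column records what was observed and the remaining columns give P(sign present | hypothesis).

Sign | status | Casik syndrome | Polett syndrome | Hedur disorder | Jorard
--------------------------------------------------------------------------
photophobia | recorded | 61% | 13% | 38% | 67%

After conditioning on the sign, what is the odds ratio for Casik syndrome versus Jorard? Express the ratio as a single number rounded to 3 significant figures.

Posterior odds equal prior odds times the likelihood ratio; only the two competing hypotheses matter.
  Casik syndrome: 0.17 × 0.61 = 0.1037
  Jorard: 0.22 × 0.67 = 0.1474
Odds(Casik syndrome : Jorard) = 0.1037 / 0.1474 ≈ 0.704.

0.704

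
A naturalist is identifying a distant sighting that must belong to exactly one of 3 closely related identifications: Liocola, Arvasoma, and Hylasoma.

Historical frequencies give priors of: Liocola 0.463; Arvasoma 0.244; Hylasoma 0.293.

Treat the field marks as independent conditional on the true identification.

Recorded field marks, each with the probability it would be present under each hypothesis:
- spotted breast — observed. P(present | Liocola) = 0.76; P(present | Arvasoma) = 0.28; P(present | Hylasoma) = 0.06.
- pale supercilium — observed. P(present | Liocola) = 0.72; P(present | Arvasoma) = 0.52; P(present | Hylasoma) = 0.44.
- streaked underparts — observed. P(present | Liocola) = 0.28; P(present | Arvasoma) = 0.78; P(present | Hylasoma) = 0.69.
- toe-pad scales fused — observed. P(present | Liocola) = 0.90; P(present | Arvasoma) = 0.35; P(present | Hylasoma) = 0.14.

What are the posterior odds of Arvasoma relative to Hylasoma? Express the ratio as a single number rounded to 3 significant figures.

13.0

The normalizing constant cancels in an odds ratio, so compute prior × likelihood for the two hypotheses only:
  Arvasoma: 0.244 × 0.28 × 0.52 × 0.78 × 0.35 = 0.0096987
  Hylasoma: 0.293 × 0.06 × 0.44 × 0.69 × 0.14 = 0.00074722
Odds(Arvasoma : Hylasoma) = 0.0096987 / 0.00074722 ≈ 13.0.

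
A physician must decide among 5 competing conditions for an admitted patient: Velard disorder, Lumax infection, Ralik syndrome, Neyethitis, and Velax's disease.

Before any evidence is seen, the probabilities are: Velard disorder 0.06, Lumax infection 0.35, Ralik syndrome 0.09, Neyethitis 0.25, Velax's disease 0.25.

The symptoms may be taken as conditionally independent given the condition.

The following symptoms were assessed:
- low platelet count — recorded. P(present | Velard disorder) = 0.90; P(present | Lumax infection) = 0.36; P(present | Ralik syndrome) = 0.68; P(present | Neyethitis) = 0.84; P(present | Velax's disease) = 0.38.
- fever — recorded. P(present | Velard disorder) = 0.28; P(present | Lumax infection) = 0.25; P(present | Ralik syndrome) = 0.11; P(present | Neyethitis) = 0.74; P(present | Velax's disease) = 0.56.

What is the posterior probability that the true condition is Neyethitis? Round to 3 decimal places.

0.593

By Bayes' rule with conditional independence, the unnormalized weight for each hypothesis is prior × ∏ likelihoods:
  Velard disorder: 0.06 × 0.90 × 0.28 = 0.01512
  Lumax infection: 0.35 × 0.36 × 0.25 = 0.0315
  Ralik syndrome: 0.09 × 0.68 × 0.11 = 0.006732
  Neyethitis: 0.25 × 0.84 × 0.74 = 0.1554
  Velax's disease: 0.25 × 0.38 × 0.56 = 0.0532
The unnormalized weights sum to 0.26195.
P(Neyethitis | evidence) = 0.1554 / 0.26195 ≈ 0.593.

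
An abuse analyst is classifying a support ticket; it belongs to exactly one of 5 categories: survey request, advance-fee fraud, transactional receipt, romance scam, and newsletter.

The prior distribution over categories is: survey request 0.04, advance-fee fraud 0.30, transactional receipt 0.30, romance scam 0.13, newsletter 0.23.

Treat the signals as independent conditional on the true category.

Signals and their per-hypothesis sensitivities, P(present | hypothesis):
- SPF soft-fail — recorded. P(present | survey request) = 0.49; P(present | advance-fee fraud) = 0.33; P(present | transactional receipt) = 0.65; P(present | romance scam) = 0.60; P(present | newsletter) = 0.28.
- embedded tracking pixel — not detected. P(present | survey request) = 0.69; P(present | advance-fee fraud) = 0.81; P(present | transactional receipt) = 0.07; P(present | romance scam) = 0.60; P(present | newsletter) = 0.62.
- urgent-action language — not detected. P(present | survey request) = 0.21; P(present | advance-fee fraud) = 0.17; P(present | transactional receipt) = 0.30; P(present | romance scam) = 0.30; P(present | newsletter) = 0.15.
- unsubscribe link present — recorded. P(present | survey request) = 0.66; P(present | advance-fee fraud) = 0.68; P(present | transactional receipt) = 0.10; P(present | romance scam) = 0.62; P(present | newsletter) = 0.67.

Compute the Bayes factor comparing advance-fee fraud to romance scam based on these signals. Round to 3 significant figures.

Joint likelihood of the signal pattern under each hypothesis (using 1 − P(present | H) for each absent signal):
  advance-fee fraud: 0.33 × (1 − 0.81) × (1 − 0.17) × 0.68 = 0.035388
  romance scam: 0.60 × (1 − 0.60) × (1 − 0.30) × 0.62 = 0.10416
Bayes factor = 0.035388 / 0.10416 ≈ 0.340

0.340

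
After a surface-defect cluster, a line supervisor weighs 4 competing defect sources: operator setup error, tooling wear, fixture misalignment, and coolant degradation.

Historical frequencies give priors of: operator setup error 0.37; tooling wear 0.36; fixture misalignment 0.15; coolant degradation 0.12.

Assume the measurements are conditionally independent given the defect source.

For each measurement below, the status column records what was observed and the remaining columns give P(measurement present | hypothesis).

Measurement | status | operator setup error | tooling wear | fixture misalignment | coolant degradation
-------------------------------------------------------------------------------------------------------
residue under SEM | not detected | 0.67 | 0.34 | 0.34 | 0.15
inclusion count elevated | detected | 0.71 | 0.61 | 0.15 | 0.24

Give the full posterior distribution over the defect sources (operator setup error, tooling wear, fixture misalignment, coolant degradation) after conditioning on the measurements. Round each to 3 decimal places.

0.320, 0.535, 0.055, 0.090

For each hypothesis, the unnormalized posterior weight is prior × product of the measurement likelihoods (using 1 − P(present | H) for each absent measurement):
  operator setup error: 0.37 × (1 − 0.67) × 0.71 = 0.086691
  tooling wear: 0.36 × (1 − 0.34) × 0.61 = 0.14494
  fixture misalignment: 0.15 × (1 − 0.34) × 0.15 = 0.01485
  coolant degradation: 0.12 × (1 − 0.15) × 0.24 = 0.02448
Normalizing constant Z = 0.086691 + 0.14494 + 0.01485 + 0.02448 = 0.27096.
P(operator setup error | evidence) = 0.086691 / 0.27096 ≈ 0.320
P(tooling wear | evidence) = 0.14494 / 0.27096 ≈ 0.535
P(fixture misalignment | evidence) = 0.01485 / 0.27096 ≈ 0.055
P(coolant degradation | evidence) = 0.02448 / 0.27096 ≈ 0.090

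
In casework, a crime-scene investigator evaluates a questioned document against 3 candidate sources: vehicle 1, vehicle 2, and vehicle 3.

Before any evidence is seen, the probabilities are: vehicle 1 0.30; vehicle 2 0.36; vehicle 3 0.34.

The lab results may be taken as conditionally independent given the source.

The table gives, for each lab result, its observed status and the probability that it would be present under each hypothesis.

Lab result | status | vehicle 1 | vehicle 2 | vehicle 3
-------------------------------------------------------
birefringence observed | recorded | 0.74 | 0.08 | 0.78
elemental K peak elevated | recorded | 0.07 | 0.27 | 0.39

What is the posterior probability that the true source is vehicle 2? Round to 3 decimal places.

By Bayes' rule with conditional independence, the unnormalized weight for each hypothesis is prior × ∏ likelihoods:
  vehicle 1: 0.30 × 0.74 × 0.07 = 0.01554
  vehicle 2: 0.36 × 0.08 × 0.27 = 0.007776
  vehicle 3: 0.34 × 0.78 × 0.39 = 0.10343
Normalizing constant Z = 0.01554 + 0.007776 + 0.10343 = 0.12674.
P(vehicle 2 | evidence) = 0.007776 / 0.12674 ≈ 0.061.

0.061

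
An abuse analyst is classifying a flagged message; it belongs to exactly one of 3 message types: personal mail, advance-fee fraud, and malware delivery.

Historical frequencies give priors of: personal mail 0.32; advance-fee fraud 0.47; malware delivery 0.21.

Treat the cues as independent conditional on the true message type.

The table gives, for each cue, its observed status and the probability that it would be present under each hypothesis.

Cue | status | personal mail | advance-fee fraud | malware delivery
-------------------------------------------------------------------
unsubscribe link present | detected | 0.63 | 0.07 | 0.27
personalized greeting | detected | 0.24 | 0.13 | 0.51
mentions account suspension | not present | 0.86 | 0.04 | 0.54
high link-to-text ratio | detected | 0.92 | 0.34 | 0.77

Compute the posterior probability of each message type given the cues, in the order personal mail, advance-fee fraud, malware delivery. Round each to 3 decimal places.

By Bayes' rule with conditional independence, the unnormalized weight for each hypothesis is prior × ∏ likelihoods (using 1 − P(present | H) for each absent cue):
  personal mail: 0.32 × 0.63 × 0.24 × (1 − 0.86) × 0.92 = 0.0062319
  advance-fee fraud: 0.47 × 0.07 × 0.13 × (1 − 0.04) × 0.34 = 0.001396
  malware delivery: 0.21 × 0.27 × 0.51 × (1 − 0.54) × 0.77 = 0.010242
Marginal likelihood of the evidence = 0.01787.
P(personal mail | evidence) = 0.0062319 / 0.01787 ≈ 0.349
P(advance-fee fraud | evidence) = 0.001396 / 0.01787 ≈ 0.078
P(malware delivery | evidence) = 0.010242 / 0.01787 ≈ 0.573

0.349, 0.078, 0.573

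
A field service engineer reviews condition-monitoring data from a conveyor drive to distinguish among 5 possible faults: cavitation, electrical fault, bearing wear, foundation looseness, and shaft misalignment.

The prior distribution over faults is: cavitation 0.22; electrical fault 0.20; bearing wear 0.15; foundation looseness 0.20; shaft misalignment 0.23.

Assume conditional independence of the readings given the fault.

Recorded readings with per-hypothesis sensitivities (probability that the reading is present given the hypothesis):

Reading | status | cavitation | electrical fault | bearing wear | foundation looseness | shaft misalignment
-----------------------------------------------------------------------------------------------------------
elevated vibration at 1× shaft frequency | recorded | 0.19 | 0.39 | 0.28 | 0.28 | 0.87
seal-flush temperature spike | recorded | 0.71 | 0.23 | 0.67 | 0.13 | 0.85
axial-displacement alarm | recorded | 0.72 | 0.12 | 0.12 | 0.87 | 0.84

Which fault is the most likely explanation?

Multiply each prior by the joint likelihood of the reading pattern:
  cavitation: 0.22 × 0.19 × 0.71 × 0.72 = 0.021368
  electrical fault: 0.20 × 0.39 × 0.23 × 0.12 = 0.0021528
  bearing wear: 0.15 × 0.28 × 0.67 × 0.12 = 0.0033768
  foundation looseness: 0.20 × 0.28 × 0.13 × 0.87 = 0.0063336
  shaft misalignment: 0.23 × 0.87 × 0.85 × 0.84 = 0.14287
Normalizing constant Z = 0.021368 + 0.0021528 + 0.0033768 + 0.0063336 + 0.14287 = 0.1761.
P(cavitation | evidence) ≈ 0.021368 / 0.1761 ≈ 0.121
P(electrical fault | evidence) ≈ 0.0021528 / 0.1761 ≈ 0.012
P(bearing wear | evidence) ≈ 0.0033768 / 0.1761 ≈ 0.019
P(foundation looseness | evidence) ≈ 0.0063336 / 0.1761 ≈ 0.036
P(shaft misalignment | evidence) ≈ 0.14287 / 0.1761 ≈ 0.811
The largest is 0.811, so shaft misalignment is most probable.

shaft misalignment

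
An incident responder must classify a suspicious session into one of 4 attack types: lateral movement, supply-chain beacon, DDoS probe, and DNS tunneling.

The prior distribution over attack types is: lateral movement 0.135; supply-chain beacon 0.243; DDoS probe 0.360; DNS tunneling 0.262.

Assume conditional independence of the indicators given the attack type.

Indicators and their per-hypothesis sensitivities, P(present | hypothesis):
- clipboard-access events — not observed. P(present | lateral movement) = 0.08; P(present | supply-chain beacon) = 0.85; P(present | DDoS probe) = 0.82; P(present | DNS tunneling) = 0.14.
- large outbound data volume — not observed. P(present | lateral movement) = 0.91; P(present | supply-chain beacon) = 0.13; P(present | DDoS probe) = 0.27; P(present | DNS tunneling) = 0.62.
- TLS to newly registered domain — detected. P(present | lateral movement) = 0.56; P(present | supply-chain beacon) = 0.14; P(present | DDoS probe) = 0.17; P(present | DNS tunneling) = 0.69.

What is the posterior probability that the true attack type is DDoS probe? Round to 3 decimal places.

0.103

Multiply each prior by the joint likelihood of the indicator pattern (using 1 − P(present | H) for each absent indicator):
  lateral movement: 0.135 × (1 − 0.08) × (1 − 0.91) × 0.56 = 0.0062597
  supply-chain beacon: 0.243 × (1 − 0.85) × (1 − 0.13) × 0.14 = 0.0044396
  DDoS probe: 0.360 × (1 − 0.82) × (1 − 0.27) × 0.17 = 0.0080417
  DNS tunneling: 0.262 × (1 − 0.14) × (1 − 0.62) × 0.69 = 0.059079
The unnormalized weights sum to 0.07782.
P(DDoS probe | evidence) = 0.0080417 / 0.07782 ≈ 0.103.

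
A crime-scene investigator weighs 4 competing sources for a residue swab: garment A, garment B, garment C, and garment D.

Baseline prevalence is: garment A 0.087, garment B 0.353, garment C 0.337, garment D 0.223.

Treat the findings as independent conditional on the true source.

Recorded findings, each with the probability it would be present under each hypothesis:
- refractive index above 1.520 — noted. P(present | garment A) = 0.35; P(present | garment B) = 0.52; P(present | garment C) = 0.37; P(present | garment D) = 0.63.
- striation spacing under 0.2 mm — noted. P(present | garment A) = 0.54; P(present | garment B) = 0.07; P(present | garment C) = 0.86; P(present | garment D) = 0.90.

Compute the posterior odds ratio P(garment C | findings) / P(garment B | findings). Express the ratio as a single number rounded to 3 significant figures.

8.35

The normalizing constant cancels in an odds ratio, so compute prior × likelihood for the two hypotheses only:
  garment C: 0.337 × 0.37 × 0.86 = 0.10723
  garment B: 0.353 × 0.52 × 0.07 = 0.012849
Posterior odds = 0.10723 / 0.012849 ≈ 8.35.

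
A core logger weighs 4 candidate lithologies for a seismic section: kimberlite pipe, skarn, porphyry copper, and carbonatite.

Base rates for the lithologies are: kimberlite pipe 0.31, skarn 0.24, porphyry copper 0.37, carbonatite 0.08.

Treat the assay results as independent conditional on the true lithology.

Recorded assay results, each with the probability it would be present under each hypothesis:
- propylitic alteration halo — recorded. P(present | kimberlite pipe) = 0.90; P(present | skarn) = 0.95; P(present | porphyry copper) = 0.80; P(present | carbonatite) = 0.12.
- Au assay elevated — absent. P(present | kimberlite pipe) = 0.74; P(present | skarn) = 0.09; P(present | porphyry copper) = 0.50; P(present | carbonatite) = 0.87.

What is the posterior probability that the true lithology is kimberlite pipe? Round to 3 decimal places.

0.169

By Bayes' rule with conditional independence, the unnormalized weight for each hypothesis is prior × ∏ likelihoods (using 1 − P(present | H) for each absent assay result):
  kimberlite pipe: 0.31 × 0.90 × (1 − 0.74) = 0.07254
  skarn: 0.24 × 0.95 × (1 − 0.09) = 0.20748
  porphyry copper: 0.37 × 0.80 × (1 − 0.50) = 0.148
  carbonatite: 0.08 × 0.12 × (1 − 0.87) = 0.001248
Normalizing constant Z = 0.07254 + 0.20748 + 0.148 + 0.001248 = 0.42927.
P(kimberlite pipe | evidence) = 0.07254 / 0.42927 ≈ 0.169.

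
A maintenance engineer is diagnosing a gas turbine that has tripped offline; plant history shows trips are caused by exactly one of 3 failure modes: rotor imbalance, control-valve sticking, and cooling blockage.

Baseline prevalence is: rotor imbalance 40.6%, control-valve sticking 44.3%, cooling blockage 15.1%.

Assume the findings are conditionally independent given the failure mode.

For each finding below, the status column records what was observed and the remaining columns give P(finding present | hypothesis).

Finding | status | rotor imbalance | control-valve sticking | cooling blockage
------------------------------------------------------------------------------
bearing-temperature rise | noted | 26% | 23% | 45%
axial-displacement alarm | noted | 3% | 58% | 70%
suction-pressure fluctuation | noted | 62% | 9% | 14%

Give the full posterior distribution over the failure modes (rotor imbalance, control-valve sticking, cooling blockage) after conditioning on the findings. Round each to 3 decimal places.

0.141, 0.382, 0.478

For each hypothesis, the unnormalized posterior weight is prior × product of the finding likelihoods:
  rotor imbalance: 0.406 × 0.26 × 0.03 × 0.62 = 0.0019634
  control-valve sticking: 0.443 × 0.23 × 0.58 × 0.09 = 0.0053187
  cooling blockage: 0.151 × 0.45 × 0.70 × 0.14 = 0.0066591
Normalizing constant Z = 0.0019634 + 0.0053187 + 0.0066591 = 0.013941.
P(rotor imbalance | evidence) = 0.0019634 / 0.013941 ≈ 0.141
P(control-valve sticking | evidence) = 0.0053187 / 0.013941 ≈ 0.382
P(cooling blockage | evidence) = 0.0066591 / 0.013941 ≈ 0.478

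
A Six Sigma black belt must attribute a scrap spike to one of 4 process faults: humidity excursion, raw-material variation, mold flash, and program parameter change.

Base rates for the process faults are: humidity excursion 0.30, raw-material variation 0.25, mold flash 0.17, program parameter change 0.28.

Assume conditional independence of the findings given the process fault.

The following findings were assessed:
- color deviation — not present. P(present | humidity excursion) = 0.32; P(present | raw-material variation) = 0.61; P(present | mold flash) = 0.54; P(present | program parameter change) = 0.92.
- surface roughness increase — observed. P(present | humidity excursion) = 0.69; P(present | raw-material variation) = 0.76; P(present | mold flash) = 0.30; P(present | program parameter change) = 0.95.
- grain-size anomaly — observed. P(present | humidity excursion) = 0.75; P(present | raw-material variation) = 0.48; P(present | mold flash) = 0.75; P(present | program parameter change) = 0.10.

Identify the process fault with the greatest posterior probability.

humidity excursion

For each hypothesis, the unnormalized posterior weight is prior × product of the finding likelihoods (using 1 − P(present | H) for each absent finding):
  humidity excursion: 0.30 × (1 − 0.32) × 0.69 × 0.75 = 0.10557
  raw-material variation: 0.25 × (1 − 0.61) × 0.76 × 0.48 = 0.035568
  mold flash: 0.17 × (1 − 0.54) × 0.30 × 0.75 = 0.017595
  program parameter change: 0.28 × (1 − 0.92) × 0.95 × 0.10 = 0.002128
Normalizing constant Z = 0.10557 + 0.035568 + 0.017595 + 0.002128 = 0.16086.
P(humidity excursion | evidence) ≈ 0.10557 / 0.16086 ≈ 0.656
P(raw-material variation | evidence) ≈ 0.035568 / 0.16086 ≈ 0.221
P(mold flash | evidence) ≈ 0.017595 / 0.16086 ≈ 0.109
P(program parameter change | evidence) ≈ 0.002128 / 0.16086 ≈ 0.013
The largest is 0.656, so humidity excursion is most probable.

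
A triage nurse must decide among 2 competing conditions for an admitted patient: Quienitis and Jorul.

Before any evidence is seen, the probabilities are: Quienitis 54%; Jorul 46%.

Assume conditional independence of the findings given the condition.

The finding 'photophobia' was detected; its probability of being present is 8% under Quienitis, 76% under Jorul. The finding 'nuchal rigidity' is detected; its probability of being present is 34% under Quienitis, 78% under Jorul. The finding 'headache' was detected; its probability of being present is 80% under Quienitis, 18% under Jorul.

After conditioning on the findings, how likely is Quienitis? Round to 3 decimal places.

For each hypothesis, the unnormalized posterior weight is prior × product of the finding likelihoods:
  Quienitis: 0.54 × 0.08 × 0.34 × 0.80 = 0.01175
  Jorul: 0.46 × 0.76 × 0.78 × 0.18 = 0.049084
Marginal likelihood of the evidence = 0.060834.
P(Quienitis | evidence) = 0.01175 / 0.060834 ≈ 0.193.

0.193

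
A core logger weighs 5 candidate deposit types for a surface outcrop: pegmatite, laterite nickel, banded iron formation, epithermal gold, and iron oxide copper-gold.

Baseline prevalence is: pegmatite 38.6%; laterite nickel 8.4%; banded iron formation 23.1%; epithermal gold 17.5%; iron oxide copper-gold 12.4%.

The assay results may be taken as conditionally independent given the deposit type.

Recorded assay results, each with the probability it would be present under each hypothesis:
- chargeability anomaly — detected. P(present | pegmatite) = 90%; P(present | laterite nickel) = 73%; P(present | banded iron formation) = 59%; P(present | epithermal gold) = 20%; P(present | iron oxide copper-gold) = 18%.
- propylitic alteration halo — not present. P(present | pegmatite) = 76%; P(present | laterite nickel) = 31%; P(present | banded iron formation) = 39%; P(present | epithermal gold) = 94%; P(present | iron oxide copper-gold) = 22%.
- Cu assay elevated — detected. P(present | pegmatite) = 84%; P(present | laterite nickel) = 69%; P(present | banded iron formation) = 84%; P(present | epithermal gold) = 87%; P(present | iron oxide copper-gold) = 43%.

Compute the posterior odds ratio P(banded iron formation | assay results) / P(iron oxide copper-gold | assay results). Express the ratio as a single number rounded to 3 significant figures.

The normalizing constant cancels in an odds ratio, so compute prior × likelihood for the two hypotheses only (using 1 − P(present | H) for each absent assay result):
  banded iron formation: 0.231 × 0.59 × (1 − 0.39) × 0.84 = 0.069835
  iron oxide copper-gold: 0.124 × 0.18 × (1 − 0.22) × 0.43 = 0.0074861
Odds(banded iron formation : iron oxide copper-gold) = 0.069835 / 0.0074861 ≈ 9.33.

9.33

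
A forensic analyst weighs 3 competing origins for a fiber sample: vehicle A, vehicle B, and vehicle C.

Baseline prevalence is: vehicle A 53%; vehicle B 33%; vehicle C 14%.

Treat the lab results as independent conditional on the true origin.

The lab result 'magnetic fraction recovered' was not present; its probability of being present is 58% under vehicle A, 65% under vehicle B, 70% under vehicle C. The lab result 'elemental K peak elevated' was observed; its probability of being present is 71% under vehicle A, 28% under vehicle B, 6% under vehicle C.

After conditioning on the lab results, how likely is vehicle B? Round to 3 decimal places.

By Bayes' rule with conditional independence, the unnormalized weight for each hypothesis is prior × ∏ likelihoods (using 1 − P(present | H) for each absent lab result):
  vehicle A: 0.53 × (1 − 0.58) × 0.71 = 0.15805
  vehicle B: 0.33 × (1 − 0.65) × 0.28 = 0.03234
  vehicle C: 0.14 × (1 − 0.70) × 0.06 = 0.00252
Marginal likelihood of the evidence = 0.19291.
P(vehicle B | evidence) = 0.03234 / 0.19291 ≈ 0.168.

0.168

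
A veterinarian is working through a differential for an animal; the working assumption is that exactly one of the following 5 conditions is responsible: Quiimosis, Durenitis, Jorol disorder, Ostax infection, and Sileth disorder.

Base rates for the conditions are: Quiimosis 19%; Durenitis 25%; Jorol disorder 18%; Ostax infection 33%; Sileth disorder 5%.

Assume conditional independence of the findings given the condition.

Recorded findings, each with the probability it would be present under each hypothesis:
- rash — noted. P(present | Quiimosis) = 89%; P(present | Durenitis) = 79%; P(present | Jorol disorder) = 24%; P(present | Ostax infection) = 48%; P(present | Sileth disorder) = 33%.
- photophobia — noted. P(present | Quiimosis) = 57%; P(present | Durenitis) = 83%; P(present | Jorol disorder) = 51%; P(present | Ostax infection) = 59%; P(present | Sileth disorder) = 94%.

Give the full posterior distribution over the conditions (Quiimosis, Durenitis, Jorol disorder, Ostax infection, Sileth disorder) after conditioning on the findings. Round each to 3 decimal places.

0.246, 0.419, 0.056, 0.239, 0.040

By Bayes' rule with conditional independence, the unnormalized weight for each hypothesis is prior × ∏ likelihoods:
  Quiimosis: 0.19 × 0.89 × 0.57 = 0.096387
  Durenitis: 0.25 × 0.79 × 0.83 = 0.16392
  Jorol disorder: 0.18 × 0.24 × 0.51 = 0.022032
  Ostax infection: 0.33 × 0.48 × 0.59 = 0.093456
  Sileth disorder: 0.05 × 0.33 × 0.94 = 0.01551
The unnormalized weights sum to 0.39131.
P(Quiimosis | evidence) = 0.096387 / 0.39131 ≈ 0.246
P(Durenitis | evidence) = 0.16392 / 0.39131 ≈ 0.419
P(Jorol disorder | evidence) = 0.022032 / 0.39131 ≈ 0.056
P(Ostax infection | evidence) = 0.093456 / 0.39131 ≈ 0.239
P(Sileth disorder | evidence) = 0.01551 / 0.39131 ≈ 0.040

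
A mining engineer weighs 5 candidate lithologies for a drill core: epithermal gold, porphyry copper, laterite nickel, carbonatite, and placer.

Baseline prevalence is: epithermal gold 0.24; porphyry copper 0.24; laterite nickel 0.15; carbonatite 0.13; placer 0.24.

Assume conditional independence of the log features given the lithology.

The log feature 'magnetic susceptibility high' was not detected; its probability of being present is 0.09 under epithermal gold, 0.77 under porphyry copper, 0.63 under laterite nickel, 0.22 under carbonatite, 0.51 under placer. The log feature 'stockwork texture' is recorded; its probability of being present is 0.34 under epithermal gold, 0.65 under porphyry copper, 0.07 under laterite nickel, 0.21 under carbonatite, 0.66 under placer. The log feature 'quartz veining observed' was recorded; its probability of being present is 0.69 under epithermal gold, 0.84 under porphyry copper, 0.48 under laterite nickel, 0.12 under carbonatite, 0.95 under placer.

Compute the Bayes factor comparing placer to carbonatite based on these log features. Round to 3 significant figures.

15.6

The Bayes factor is the ratio of the joint likelihoods of the log feature pattern under the two hypotheses (using 1 − P(present | H) for each absent log feature).
  placer: (1 − 0.51) × 0.66 × 0.95 = 0.30723
  carbonatite: (1 − 0.22) × 0.21 × 0.12 = 0.019656
Bayes factor = 0.30723 / 0.019656 ≈ 15.6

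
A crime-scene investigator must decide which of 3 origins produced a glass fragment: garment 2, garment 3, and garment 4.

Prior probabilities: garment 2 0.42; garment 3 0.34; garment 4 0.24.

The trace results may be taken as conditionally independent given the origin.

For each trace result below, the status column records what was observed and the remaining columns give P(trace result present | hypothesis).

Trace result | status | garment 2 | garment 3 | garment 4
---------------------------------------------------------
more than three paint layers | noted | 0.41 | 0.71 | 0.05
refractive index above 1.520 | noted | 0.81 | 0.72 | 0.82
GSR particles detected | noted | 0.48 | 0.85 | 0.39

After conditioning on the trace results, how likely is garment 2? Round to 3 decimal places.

0.306

For each hypothesis, the unnormalized posterior weight is prior × product of the trace result likelihoods:
  garment 2: 0.42 × 0.41 × 0.81 × 0.48 = 0.066951
  garment 3: 0.34 × 0.71 × 0.72 × 0.85 = 0.14774
  garment 4: 0.24 × 0.05 × 0.82 × 0.39 = 0.0038376
Marginal likelihood of the evidence = 0.21853.
P(garment 2 | evidence) = 0.066951 / 0.21853 ≈ 0.306.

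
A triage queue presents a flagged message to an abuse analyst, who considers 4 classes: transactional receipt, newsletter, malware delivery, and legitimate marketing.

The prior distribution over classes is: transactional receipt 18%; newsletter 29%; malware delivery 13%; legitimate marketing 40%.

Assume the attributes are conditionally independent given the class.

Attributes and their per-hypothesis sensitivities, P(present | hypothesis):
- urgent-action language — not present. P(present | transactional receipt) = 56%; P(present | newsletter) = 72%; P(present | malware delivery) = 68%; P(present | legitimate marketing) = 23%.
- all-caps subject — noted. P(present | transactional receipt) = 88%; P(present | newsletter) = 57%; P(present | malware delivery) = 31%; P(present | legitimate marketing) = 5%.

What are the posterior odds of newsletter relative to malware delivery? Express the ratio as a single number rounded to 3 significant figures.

3.59

Unnormalized posterior weight (prior times the attribute likelihoods) for each of the two hypotheses (using 1 − P(present | H) for each absent attribute):
  newsletter: 0.29 × (1 − 0.72) × 0.57 = 0.046284
  malware delivery: 0.13 × (1 − 0.68) × 0.31 = 0.012896
Posterior odds = 0.046284 / 0.012896 ≈ 3.59.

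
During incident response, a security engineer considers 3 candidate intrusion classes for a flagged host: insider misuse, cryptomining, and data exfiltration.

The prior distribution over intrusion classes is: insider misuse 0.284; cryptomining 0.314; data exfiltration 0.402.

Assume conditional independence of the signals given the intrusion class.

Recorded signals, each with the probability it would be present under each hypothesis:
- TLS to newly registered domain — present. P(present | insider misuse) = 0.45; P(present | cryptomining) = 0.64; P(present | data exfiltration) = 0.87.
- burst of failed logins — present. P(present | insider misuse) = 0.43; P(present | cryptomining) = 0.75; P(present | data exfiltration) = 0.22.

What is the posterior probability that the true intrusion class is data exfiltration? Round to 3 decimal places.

0.272

By Bayes' rule with conditional independence, the unnormalized weight for each hypothesis is prior × ∏ likelihoods:
  insider misuse: 0.284 × 0.45 × 0.43 = 0.054954
  cryptomining: 0.314 × 0.64 × 0.75 = 0.15072
  data exfiltration: 0.402 × 0.87 × 0.22 = 0.076943
Marginal likelihood of the evidence = 0.28262.
P(data exfiltration | evidence) = 0.076943 / 0.28262 ≈ 0.272.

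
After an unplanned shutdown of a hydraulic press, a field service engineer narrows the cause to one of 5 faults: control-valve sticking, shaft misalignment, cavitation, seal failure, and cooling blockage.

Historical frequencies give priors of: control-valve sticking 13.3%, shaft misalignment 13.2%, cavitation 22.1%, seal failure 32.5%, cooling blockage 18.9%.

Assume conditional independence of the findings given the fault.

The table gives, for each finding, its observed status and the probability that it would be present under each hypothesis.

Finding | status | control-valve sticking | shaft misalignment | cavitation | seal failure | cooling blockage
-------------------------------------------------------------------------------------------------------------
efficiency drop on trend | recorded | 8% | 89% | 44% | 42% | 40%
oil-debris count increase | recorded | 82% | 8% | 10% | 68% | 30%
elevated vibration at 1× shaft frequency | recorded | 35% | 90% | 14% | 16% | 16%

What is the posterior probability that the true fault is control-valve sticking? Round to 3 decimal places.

By Bayes' rule with conditional independence, the unnormalized weight for each hypothesis is prior × ∏ likelihoods:
  control-valve sticking: 0.133 × 0.08 × 0.82 × 0.35 = 0.0030537
  shaft misalignment: 0.132 × 0.89 × 0.08 × 0.90 = 0.0084586
  cavitation: 0.221 × 0.44 × 0.10 × 0.14 = 0.0013614
  seal failure: 0.325 × 0.42 × 0.68 × 0.16 = 0.014851
  cooling blockage: 0.189 × 0.40 × 0.30 × 0.16 = 0.0036288
The unnormalized weights sum to 0.031354.
P(control-valve sticking | evidence) = 0.0030537 / 0.031354 ≈ 0.097.

0.097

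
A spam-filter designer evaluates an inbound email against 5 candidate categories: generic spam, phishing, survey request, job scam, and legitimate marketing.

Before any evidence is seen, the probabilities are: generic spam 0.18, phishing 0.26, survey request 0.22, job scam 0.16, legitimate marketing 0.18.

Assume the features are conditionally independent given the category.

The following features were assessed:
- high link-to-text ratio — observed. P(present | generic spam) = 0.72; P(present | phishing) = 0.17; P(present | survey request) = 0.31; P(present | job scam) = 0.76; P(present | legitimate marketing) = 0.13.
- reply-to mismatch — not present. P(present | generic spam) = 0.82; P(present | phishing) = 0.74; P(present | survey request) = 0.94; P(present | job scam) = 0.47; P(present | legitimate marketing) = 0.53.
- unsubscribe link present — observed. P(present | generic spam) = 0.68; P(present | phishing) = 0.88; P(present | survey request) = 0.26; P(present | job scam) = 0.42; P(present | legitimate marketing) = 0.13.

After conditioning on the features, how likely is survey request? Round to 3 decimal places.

For each hypothesis, the unnormalized posterior weight is prior × product of the feature likelihoods (using 1 − P(present | H) for each absent feature):
  generic spam: 0.18 × 0.72 × (1 − 0.82) × 0.68 = 0.015863
  phishing: 0.26 × 0.17 × (1 − 0.74) × 0.88 = 0.010113
  survey request: 0.22 × 0.31 × (1 − 0.94) × 0.26 = 0.0010639
  job scam: 0.16 × 0.76 × (1 − 0.47) × 0.42 = 0.027068
  legitimate marketing: 0.18 × 0.13 × (1 − 0.53) × 0.13 = 0.0014297
The unnormalized weights sum to 0.055538.
P(survey request | evidence) = 0.0010639 / 0.055538 ≈ 0.019.

0.019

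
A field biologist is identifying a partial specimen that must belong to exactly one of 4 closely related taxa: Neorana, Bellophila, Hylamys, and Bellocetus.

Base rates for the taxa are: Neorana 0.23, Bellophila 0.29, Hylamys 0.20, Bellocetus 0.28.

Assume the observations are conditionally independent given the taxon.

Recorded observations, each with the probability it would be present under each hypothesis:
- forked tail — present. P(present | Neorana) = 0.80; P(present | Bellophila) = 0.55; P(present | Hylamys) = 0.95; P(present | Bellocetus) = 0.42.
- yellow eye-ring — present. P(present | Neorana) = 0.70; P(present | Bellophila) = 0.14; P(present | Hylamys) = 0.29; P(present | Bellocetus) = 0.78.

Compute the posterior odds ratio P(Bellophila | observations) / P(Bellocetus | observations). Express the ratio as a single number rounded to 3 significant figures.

0.243

The normalizing constant cancels in an odds ratio, so compute prior × likelihood for the two hypotheses only:
  Bellophila: 0.29 × 0.55 × 0.14 = 0.02233
  Bellocetus: 0.28 × 0.42 × 0.78 = 0.091728
Odds(Bellophila : Bellocetus) = 0.02233 / 0.091728 ≈ 0.243.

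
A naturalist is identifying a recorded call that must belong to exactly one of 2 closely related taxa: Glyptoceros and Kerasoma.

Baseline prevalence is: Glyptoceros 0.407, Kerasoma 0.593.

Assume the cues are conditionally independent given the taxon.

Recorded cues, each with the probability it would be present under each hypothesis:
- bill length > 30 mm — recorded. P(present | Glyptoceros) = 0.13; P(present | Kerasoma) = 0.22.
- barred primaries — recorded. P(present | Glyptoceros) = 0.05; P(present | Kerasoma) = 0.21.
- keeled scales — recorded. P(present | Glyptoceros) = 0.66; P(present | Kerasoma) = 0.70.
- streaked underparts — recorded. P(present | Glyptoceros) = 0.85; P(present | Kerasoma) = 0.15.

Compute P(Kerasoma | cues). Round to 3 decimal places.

For each hypothesis, the unnormalized posterior weight is prior × product of the cue likelihoods:
  Glyptoceros: 0.407 × 0.13 × 0.05 × 0.66 × 0.85 = 0.0014841
  Kerasoma: 0.593 × 0.22 × 0.21 × 0.70 × 0.15 = 0.0028766
Normalizing constant Z = 0.0014841 + 0.0028766 = 0.0043608.
P(Kerasoma | evidence) = 0.0028766 / 0.0043608 ≈ 0.660.

0.660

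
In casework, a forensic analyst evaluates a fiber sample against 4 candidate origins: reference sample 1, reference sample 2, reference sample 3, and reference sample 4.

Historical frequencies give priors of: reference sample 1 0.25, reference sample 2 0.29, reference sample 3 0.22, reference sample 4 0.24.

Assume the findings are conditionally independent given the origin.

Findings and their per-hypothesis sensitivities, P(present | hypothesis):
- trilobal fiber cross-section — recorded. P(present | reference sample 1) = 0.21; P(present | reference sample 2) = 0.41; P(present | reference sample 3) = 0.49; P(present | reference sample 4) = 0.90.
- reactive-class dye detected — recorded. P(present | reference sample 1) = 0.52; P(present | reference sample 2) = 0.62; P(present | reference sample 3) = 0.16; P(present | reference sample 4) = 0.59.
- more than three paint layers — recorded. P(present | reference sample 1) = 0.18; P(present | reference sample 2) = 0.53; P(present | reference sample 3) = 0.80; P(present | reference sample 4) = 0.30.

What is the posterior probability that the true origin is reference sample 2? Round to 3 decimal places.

0.407

For each hypothesis, the unnormalized posterior weight is prior × product of the finding likelihoods:
  reference sample 1: 0.25 × 0.21 × 0.52 × 0.18 = 0.004914
  reference sample 2: 0.29 × 0.41 × 0.62 × 0.53 = 0.039071
  reference sample 3: 0.22 × 0.49 × 0.16 × 0.80 = 0.013798
  reference sample 4: 0.24 × 0.90 × 0.59 × 0.30 = 0.038232
Marginal likelihood of the evidence = 0.096015.
P(reference sample 2 | evidence) = 0.039071 / 0.096015 ≈ 0.407.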